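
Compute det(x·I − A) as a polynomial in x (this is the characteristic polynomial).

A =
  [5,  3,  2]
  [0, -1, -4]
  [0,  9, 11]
x^3 - 15*x^2 + 75*x - 125

Expanding det(x·I − A) (e.g. by cofactor expansion or by noting that A is similar to its Jordan form J, which has the same characteristic polynomial as A) gives
  χ_A(x) = x^3 - 15*x^2 + 75*x - 125
which factors as (x - 5)^3. The eigenvalues (with algebraic multiplicities) are λ = 5 with multiplicity 3.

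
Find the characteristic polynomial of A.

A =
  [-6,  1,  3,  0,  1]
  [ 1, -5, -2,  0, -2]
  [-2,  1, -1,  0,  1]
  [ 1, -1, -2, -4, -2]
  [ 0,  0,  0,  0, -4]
x^5 + 20*x^4 + 160*x^3 + 640*x^2 + 1280*x + 1024

Expanding det(x·I − A) (e.g. by cofactor expansion or by noting that A is similar to its Jordan form J, which has the same characteristic polynomial as A) gives
  χ_A(x) = x^5 + 20*x^4 + 160*x^3 + 640*x^2 + 1280*x + 1024
which factors as (x + 4)^5. The eigenvalues (with algebraic multiplicities) are λ = -4 with multiplicity 5.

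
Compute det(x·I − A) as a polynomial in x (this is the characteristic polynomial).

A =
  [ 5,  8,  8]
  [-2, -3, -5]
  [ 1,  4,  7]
x^3 - 9*x^2 + 27*x - 27

Expanding det(x·I − A) (e.g. by cofactor expansion or by noting that A is similar to its Jordan form J, which has the same characteristic polynomial as A) gives
  χ_A(x) = x^3 - 9*x^2 + 27*x - 27
which factors as (x - 3)^3. The eigenvalues (with algebraic multiplicities) are λ = 3 with multiplicity 3.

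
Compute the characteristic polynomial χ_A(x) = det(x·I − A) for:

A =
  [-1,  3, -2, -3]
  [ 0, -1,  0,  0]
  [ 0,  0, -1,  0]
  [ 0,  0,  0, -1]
x^4 + 4*x^3 + 6*x^2 + 4*x + 1

Expanding det(x·I − A) (e.g. by cofactor expansion or by noting that A is similar to its Jordan form J, which has the same characteristic polynomial as A) gives
  χ_A(x) = x^4 + 4*x^3 + 6*x^2 + 4*x + 1
which factors as (x + 1)^4. The eigenvalues (with algebraic multiplicities) are λ = -1 with multiplicity 4.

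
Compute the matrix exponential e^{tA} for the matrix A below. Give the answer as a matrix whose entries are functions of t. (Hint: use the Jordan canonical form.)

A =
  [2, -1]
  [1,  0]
e^{tA} =
  [t*exp(t) + exp(t), -t*exp(t)]
  [t*exp(t), -t*exp(t) + exp(t)]

Strategy: write A = P · J · P⁻¹ where J is a Jordan canonical form, so e^{tA} = P · e^{tJ} · P⁻¹, and e^{tJ} can be computed block-by-block.

A has Jordan form
J =
  [1, 1]
  [0, 1]
(up to reordering of blocks).

Per-block formulas:
  For a 2×2 Jordan block J_2(1): exp(t · J_2(1)) = e^(1t)·(I + t·N), where N is the 2×2 nilpotent shift.

After assembling e^{tJ} and conjugating by P, we get:

e^{tA} =
  [t*exp(t) + exp(t), -t*exp(t)]
  [t*exp(t), -t*exp(t) + exp(t)]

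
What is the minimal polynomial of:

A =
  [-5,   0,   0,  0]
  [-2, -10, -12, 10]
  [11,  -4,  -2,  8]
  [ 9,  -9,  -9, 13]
x^3 - x^2 - 22*x + 40

The characteristic polynomial is χ_A(x) = (x - 4)*(x - 2)*(x + 5)^2, so the eigenvalues are known. The minimal polynomial is
  m_A(x) = Π_λ (x − λ)^{k_λ}
where k_λ is the size of the *largest* Jordan block for λ (equivalently, the smallest k with (A − λI)^k v = 0 for every generalised eigenvector v of λ).

  λ = -5: largest Jordan block has size 1, contributing (x + 5)
  λ = 2: largest Jordan block has size 1, contributing (x − 2)
  λ = 4: largest Jordan block has size 1, contributing (x − 4)

So m_A(x) = (x - 4)*(x - 2)*(x + 5) = x^3 - x^2 - 22*x + 40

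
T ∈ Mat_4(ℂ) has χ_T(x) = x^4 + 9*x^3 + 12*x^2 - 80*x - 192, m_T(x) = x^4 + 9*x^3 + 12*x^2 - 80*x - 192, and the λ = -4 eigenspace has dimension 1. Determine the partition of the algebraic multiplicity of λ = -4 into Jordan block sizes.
Block sizes for λ = -4: [3]

Step 1 — from the characteristic polynomial, algebraic multiplicity of λ = -4 is 3. From dim ker(T − (-4)·I) = 1, there are exactly 1 Jordan blocks for λ = -4.
Step 2 — from the minimal polynomial, the factor (x + 4)^3 tells us the largest block for λ = -4 has size 3.
Step 3 — with total size 3, 1 blocks, and largest block 3, the block sizes (in nonincreasing order) are [3].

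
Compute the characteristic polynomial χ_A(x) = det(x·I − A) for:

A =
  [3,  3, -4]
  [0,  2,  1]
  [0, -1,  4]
x^3 - 9*x^2 + 27*x - 27

Expanding det(x·I − A) (e.g. by cofactor expansion or by noting that A is similar to its Jordan form J, which has the same characteristic polynomial as A) gives
  χ_A(x) = x^3 - 9*x^2 + 27*x - 27
which factors as (x - 3)^3. The eigenvalues (with algebraic multiplicities) are λ = 3 with multiplicity 3.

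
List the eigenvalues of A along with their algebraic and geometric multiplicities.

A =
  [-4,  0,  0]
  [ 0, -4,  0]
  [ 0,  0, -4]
λ = -4: alg = 3, geom = 3

Step 1 — factor the characteristic polynomial to read off the algebraic multiplicities:
  χ_A(x) = (x + 4)^3

Step 2 — compute geometric multiplicities via the rank-nullity identity g(λ) = n − rank(A − λI):
  rank(A − (-4)·I) = 0, so dim ker(A − (-4)·I) = n − 0 = 3

Summary:
  λ = -4: algebraic multiplicity = 3, geometric multiplicity = 3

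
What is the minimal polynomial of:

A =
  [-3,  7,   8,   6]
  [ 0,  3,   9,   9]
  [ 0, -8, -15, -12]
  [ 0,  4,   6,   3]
x^3 + 9*x^2 + 27*x + 27

The characteristic polynomial is χ_A(x) = (x + 3)^4, so the eigenvalues are known. The minimal polynomial is
  m_A(x) = Π_λ (x − λ)^{k_λ}
where k_λ is the size of the *largest* Jordan block for λ (equivalently, the smallest k with (A − λI)^k v = 0 for every generalised eigenvector v of λ).

  λ = -3: largest Jordan block has size 3, contributing (x + 3)^3

So m_A(x) = (x + 3)^3 = x^3 + 9*x^2 + 27*x + 27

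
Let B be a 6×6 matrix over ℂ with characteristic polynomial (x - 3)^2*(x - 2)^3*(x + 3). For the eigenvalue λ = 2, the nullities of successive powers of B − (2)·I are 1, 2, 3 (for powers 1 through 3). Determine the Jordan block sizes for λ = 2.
Block sizes for λ = 2: [3]

From the dimensions of kernels of powers, the number of Jordan blocks of size at least j is d_j − d_{j−1} where d_j = dim ker(N^j) (with d_0 = 0). Computing the differences gives [1, 1, 1].
The number of blocks of size exactly k is (#blocks of size ≥ k) − (#blocks of size ≥ k + 1), so the partition is: 1 block(s) of size 3.
In nonincreasing order the block sizes are [3].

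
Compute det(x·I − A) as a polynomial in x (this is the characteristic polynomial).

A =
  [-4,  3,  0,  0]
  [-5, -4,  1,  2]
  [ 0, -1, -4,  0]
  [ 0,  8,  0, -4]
x^4 + 16*x^3 + 96*x^2 + 256*x + 256

Expanding det(x·I − A) (e.g. by cofactor expansion or by noting that A is similar to its Jordan form J, which has the same characteristic polynomial as A) gives
  χ_A(x) = x^4 + 16*x^3 + 96*x^2 + 256*x + 256
which factors as (x + 4)^4. The eigenvalues (with algebraic multiplicities) are λ = -4 with multiplicity 4.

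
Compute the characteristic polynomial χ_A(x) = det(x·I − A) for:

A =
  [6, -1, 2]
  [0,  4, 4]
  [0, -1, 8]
x^3 - 18*x^2 + 108*x - 216

Expanding det(x·I − A) (e.g. by cofactor expansion or by noting that A is similar to its Jordan form J, which has the same characteristic polynomial as A) gives
  χ_A(x) = x^3 - 18*x^2 + 108*x - 216
which factors as (x - 6)^3. The eigenvalues (with algebraic multiplicities) are λ = 6 with multiplicity 3.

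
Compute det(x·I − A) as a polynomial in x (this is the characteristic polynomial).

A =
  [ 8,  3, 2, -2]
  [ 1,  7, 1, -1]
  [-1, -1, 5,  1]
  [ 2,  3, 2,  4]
x^4 - 24*x^3 + 216*x^2 - 864*x + 1296

Expanding det(x·I − A) (e.g. by cofactor expansion or by noting that A is similar to its Jordan form J, which has the same characteristic polynomial as A) gives
  χ_A(x) = x^4 - 24*x^3 + 216*x^2 - 864*x + 1296
which factors as (x - 6)^4. The eigenvalues (with algebraic multiplicities) are λ = 6 with multiplicity 4.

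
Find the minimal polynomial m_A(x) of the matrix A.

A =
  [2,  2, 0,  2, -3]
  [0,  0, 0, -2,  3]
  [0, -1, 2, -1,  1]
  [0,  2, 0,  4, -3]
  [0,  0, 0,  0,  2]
x^2 - 4*x + 4

The characteristic polynomial is χ_A(x) = (x - 2)^5, so the eigenvalues are known. The minimal polynomial is
  m_A(x) = Π_λ (x − λ)^{k_λ}
where k_λ is the size of the *largest* Jordan block for λ (equivalently, the smallest k with (A − λI)^k v = 0 for every generalised eigenvector v of λ).

  λ = 2: largest Jordan block has size 2, contributing (x − 2)^2

So m_A(x) = (x - 2)^2 = x^2 - 4*x + 4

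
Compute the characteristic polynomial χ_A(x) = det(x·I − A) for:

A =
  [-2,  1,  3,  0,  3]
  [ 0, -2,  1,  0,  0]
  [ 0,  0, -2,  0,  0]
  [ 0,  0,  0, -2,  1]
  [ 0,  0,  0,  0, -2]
x^5 + 10*x^4 + 40*x^3 + 80*x^2 + 80*x + 32

Expanding det(x·I − A) (e.g. by cofactor expansion or by noting that A is similar to its Jordan form J, which has the same characteristic polynomial as A) gives
  χ_A(x) = x^5 + 10*x^4 + 40*x^3 + 80*x^2 + 80*x + 32
which factors as (x + 2)^5. The eigenvalues (with algebraic multiplicities) are λ = -2 with multiplicity 5.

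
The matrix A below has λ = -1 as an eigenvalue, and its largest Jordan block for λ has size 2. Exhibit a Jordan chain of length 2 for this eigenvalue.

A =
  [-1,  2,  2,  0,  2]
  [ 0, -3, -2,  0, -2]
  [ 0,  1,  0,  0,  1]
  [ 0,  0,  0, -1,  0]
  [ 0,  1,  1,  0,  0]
A Jordan chain for λ = -1 of length 2:
v_1 = (2, -2, 1, 0, 1)ᵀ
v_2 = (0, 1, 0, 0, 0)ᵀ

Let N = A − (-1)·I. We want v_2 with N^2 v_2 = 0 but N^1 v_2 ≠ 0; then v_{j-1} := N · v_j for j = 2, …, 2.

Pick v_2 = (0, 1, 0, 0, 0)ᵀ.
Then v_1 = N · v_2 = (2, -2, 1, 0, 1)ᵀ.

Sanity check: (A − (-1)·I) v_1 = (0, 0, 0, 0, 0)ᵀ = 0. ✓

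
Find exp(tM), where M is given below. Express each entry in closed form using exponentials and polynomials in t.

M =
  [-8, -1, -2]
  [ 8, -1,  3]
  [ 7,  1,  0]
e^{tM} =
  [3*t^2*exp(-3*t)/2 - 5*t*exp(-3*t) + exp(-3*t), t^2*exp(-3*t)/2 - t*exp(-3*t), t^2*exp(-3*t)/2 - 2*t*exp(-3*t)]
  [-3*t^2*exp(-3*t)/2 + 8*t*exp(-3*t), -t^2*exp(-3*t)/2 + 2*t*exp(-3*t) + exp(-3*t), -t^2*exp(-3*t)/2 + 3*t*exp(-3*t)]
  [-3*t^2*exp(-3*t) + 7*t*exp(-3*t), -t^2*exp(-3*t) + t*exp(-3*t), -t^2*exp(-3*t) + 3*t*exp(-3*t) + exp(-3*t)]

Strategy: write M = P · J · P⁻¹ where J is a Jordan canonical form, so e^{tM} = P · e^{tJ} · P⁻¹, and e^{tJ} can be computed block-by-block.

M has Jordan form
J =
  [-3,  1,  0]
  [ 0, -3,  1]
  [ 0,  0, -3]
(up to reordering of blocks).

Per-block formulas:
  For a 3×3 Jordan block J_3(-3): exp(t · J_3(-3)) = e^(-3t)·(I + t·N + (t^2/2)·N^2), where N is the 3×3 nilpotent shift.

After assembling e^{tJ} and conjugating by P, we get:

e^{tM} =
  [3*t^2*exp(-3*t)/2 - 5*t*exp(-3*t) + exp(-3*t), t^2*exp(-3*t)/2 - t*exp(-3*t), t^2*exp(-3*t)/2 - 2*t*exp(-3*t)]
  [-3*t^2*exp(-3*t)/2 + 8*t*exp(-3*t), -t^2*exp(-3*t)/2 + 2*t*exp(-3*t) + exp(-3*t), -t^2*exp(-3*t)/2 + 3*t*exp(-3*t)]
  [-3*t^2*exp(-3*t) + 7*t*exp(-3*t), -t^2*exp(-3*t) + t*exp(-3*t), -t^2*exp(-3*t) + 3*t*exp(-3*t) + exp(-3*t)]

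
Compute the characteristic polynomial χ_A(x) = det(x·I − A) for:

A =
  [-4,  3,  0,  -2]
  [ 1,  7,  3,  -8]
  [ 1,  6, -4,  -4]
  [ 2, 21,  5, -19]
x^4 + 20*x^3 + 150*x^2 + 500*x + 625

Expanding det(x·I − A) (e.g. by cofactor expansion or by noting that A is similar to its Jordan form J, which has the same characteristic polynomial as A) gives
  χ_A(x) = x^4 + 20*x^3 + 150*x^2 + 500*x + 625
which factors as (x + 5)^4. The eigenvalues (with algebraic multiplicities) are λ = -5 with multiplicity 4.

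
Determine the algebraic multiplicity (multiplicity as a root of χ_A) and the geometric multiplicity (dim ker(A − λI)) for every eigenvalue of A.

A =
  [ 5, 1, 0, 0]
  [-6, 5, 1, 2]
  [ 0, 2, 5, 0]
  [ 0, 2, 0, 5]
λ = 5: alg = 4, geom = 2

Step 1 — factor the characteristic polynomial to read off the algebraic multiplicities:
  χ_A(x) = (x - 5)^4

Step 2 — compute geometric multiplicities via the rank-nullity identity g(λ) = n − rank(A − λI):
  rank(A − (5)·I) = 2, so dim ker(A − (5)·I) = n − 2 = 2

Summary:
  λ = 5: algebraic multiplicity = 4, geometric multiplicity = 2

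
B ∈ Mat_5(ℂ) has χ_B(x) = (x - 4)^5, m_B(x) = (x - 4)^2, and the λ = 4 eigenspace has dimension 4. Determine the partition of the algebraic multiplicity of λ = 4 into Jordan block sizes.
Block sizes for λ = 4: [2, 1, 1, 1]

Step 1 — from the characteristic polynomial, algebraic multiplicity of λ = 4 is 5. From dim ker(B − (4)·I) = 4, there are exactly 4 Jordan blocks for λ = 4.
Step 2 — from the minimal polynomial, the factor (x − 4)^2 tells us the largest block for λ = 4 has size 2.
Step 3 — with total size 5, 4 blocks, and largest block 2, the block sizes (in nonincreasing order) are [2, 1, 1, 1].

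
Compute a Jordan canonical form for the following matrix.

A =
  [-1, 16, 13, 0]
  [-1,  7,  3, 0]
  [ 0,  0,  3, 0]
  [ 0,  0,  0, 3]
J_3(3) ⊕ J_1(3)

The characteristic polynomial is
  det(x·I − A) = x^4 - 12*x^3 + 54*x^2 - 108*x + 81 = (x - 3)^4

Eigenvalues and multiplicities (the geometric multiplicity of λ is n − rank(A − λI), which equals the number of Jordan blocks for λ):
  λ = 3: algebraic multiplicity = 4, geometric multiplicity = 2

Determining the block sizes for each eigenvalue:
  λ = 3: with am = 4 and gm = 2, the partition is not yet determined (e.g. several partitions of 4 into 2 parts exist). Let N = A − (3)·I. Computing rank(N^1) = 2, rank(N^2) = 1, rank(N^3) = 0; the number of blocks of size ≥ j is rank(N^{j−1}) − rank(N^j), giving [2, 1, 1]. So we have 1 block(s) of size 3, 1 block(s) of size 1 → block sizes [3, 1]

Assembling the blocks gives a Jordan form
J =
  [3, 1, 0, 0]
  [0, 3, 1, 0]
  [0, 0, 3, 0]
  [0, 0, 0, 3]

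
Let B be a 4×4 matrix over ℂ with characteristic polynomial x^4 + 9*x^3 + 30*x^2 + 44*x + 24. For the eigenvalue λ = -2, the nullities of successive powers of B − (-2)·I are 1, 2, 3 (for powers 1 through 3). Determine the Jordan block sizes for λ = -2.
Block sizes for λ = -2: [3]

From the dimensions of kernels of powers, the number of Jordan blocks of size at least j is d_j − d_{j−1} where d_j = dim ker(N^j) (with d_0 = 0). Computing the differences gives [1, 1, 1].
The number of blocks of size exactly k is (#blocks of size ≥ k) − (#blocks of size ≥ k + 1), so the partition is: 1 block(s) of size 3.
In nonincreasing order the block sizes are [3].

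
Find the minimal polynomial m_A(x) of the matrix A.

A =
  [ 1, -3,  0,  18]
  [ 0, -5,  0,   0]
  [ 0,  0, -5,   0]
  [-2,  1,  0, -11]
x^2 + 10*x + 25

The characteristic polynomial is χ_A(x) = (x + 5)^4, so the eigenvalues are known. The minimal polynomial is
  m_A(x) = Π_λ (x − λ)^{k_λ}
where k_λ is the size of the *largest* Jordan block for λ (equivalently, the smallest k with (A − λI)^k v = 0 for every generalised eigenvector v of λ).

  λ = -5: largest Jordan block has size 2, contributing (x + 5)^2

So m_A(x) = (x + 5)^2 = x^2 + 10*x + 25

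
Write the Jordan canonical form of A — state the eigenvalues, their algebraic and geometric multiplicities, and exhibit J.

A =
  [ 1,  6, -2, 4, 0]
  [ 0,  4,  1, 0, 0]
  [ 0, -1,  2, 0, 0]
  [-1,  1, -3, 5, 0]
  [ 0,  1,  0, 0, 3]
J_3(3) ⊕ J_2(3)

The characteristic polynomial is
  det(x·I − A) = x^5 - 15*x^4 + 90*x^3 - 270*x^2 + 405*x - 243 = (x - 3)^5

Eigenvalues and multiplicities (the geometric multiplicity of λ is n − rank(A − λI), which equals the number of Jordan blocks for λ):
  λ = 3: algebraic multiplicity = 5, geometric multiplicity = 2

Determining the block sizes for each eigenvalue:
  λ = 3: with am = 5 and gm = 2, the partition is not yet determined (e.g. several partitions of 5 into 2 parts exist). Let N = A − (3)·I. Computing rank(N^1) = 3, rank(N^2) = 1, rank(N^3) = 0; the number of blocks of size ≥ j is rank(N^{j−1}) − rank(N^j), giving [2, 2, 1]. So we have 1 block(s) of size 3, 1 block(s) of size 2 → block sizes [3, 2]

Assembling the blocks gives a Jordan form
J =
  [3, 1, 0, 0, 0]
  [0, 3, 1, 0, 0]
  [0, 0, 3, 0, 0]
  [0, 0, 0, 3, 1]
  [0, 0, 0, 0, 3]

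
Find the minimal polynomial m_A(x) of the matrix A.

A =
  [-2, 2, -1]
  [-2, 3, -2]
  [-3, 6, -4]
x^2 + 2*x + 1

The characteristic polynomial is χ_A(x) = (x + 1)^3, so the eigenvalues are known. The minimal polynomial is
  m_A(x) = Π_λ (x − λ)^{k_λ}
where k_λ is the size of the *largest* Jordan block for λ (equivalently, the smallest k with (A − λI)^k v = 0 for every generalised eigenvector v of λ).

  λ = -1: largest Jordan block has size 2, contributing (x + 1)^2

So m_A(x) = (x + 1)^2 = x^2 + 2*x + 1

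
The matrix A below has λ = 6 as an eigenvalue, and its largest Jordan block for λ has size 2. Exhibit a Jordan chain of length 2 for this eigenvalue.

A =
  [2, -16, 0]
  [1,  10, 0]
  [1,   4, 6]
A Jordan chain for λ = 6 of length 2:
v_1 = (-4, 1, 1)ᵀ
v_2 = (1, 0, 0)ᵀ

Let N = A − (6)·I. We want v_2 with N^2 v_2 = 0 but N^1 v_2 ≠ 0; then v_{j-1} := N · v_j for j = 2, …, 2.

Pick v_2 = (1, 0, 0)ᵀ.
Then v_1 = N · v_2 = (-4, 1, 1)ᵀ.

Sanity check: (A − (6)·I) v_1 = (0, 0, 0)ᵀ = 0. ✓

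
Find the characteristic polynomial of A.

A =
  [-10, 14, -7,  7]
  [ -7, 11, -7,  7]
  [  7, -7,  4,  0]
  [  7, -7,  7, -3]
x^4 - 2*x^3 - 23*x^2 + 24*x + 144

Expanding det(x·I − A) (e.g. by cofactor expansion or by noting that A is similar to its Jordan form J, which has the same characteristic polynomial as A) gives
  χ_A(x) = x^4 - 2*x^3 - 23*x^2 + 24*x + 144
which factors as (x - 4)^2*(x + 3)^2. The eigenvalues (with algebraic multiplicities) are λ = -3 with multiplicity 2, λ = 4 with multiplicity 2.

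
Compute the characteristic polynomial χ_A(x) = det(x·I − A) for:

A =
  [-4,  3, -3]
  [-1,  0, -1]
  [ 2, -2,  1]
x^3 + 3*x^2 + 3*x + 1

Expanding det(x·I − A) (e.g. by cofactor expansion or by noting that A is similar to its Jordan form J, which has the same characteristic polynomial as A) gives
  χ_A(x) = x^3 + 3*x^2 + 3*x + 1
which factors as (x + 1)^3. The eigenvalues (with algebraic multiplicities) are λ = -1 with multiplicity 3.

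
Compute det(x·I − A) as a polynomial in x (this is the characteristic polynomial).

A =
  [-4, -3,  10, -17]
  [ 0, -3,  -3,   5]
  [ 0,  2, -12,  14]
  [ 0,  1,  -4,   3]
x^4 + 16*x^3 + 96*x^2 + 256*x + 256

Expanding det(x·I − A) (e.g. by cofactor expansion or by noting that A is similar to its Jordan form J, which has the same characteristic polynomial as A) gives
  χ_A(x) = x^4 + 16*x^3 + 96*x^2 + 256*x + 256
which factors as (x + 4)^4. The eigenvalues (with algebraic multiplicities) are λ = -4 with multiplicity 4.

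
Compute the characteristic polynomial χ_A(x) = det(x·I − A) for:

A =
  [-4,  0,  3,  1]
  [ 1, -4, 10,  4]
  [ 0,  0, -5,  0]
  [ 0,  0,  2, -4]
x^4 + 17*x^3 + 108*x^2 + 304*x + 320

Expanding det(x·I − A) (e.g. by cofactor expansion or by noting that A is similar to its Jordan form J, which has the same characteristic polynomial as A) gives
  χ_A(x) = x^4 + 17*x^3 + 108*x^2 + 304*x + 320
which factors as (x + 4)^3*(x + 5). The eigenvalues (with algebraic multiplicities) are λ = -5 with multiplicity 1, λ = -4 with multiplicity 3.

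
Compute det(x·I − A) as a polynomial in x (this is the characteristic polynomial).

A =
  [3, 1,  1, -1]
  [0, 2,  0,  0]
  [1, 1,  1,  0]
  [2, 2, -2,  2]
x^4 - 8*x^3 + 24*x^2 - 32*x + 16

Expanding det(x·I − A) (e.g. by cofactor expansion or by noting that A is similar to its Jordan form J, which has the same characteristic polynomial as A) gives
  χ_A(x) = x^4 - 8*x^3 + 24*x^2 - 32*x + 16
which factors as (x - 2)^4. The eigenvalues (with algebraic multiplicities) are λ = 2 with multiplicity 4.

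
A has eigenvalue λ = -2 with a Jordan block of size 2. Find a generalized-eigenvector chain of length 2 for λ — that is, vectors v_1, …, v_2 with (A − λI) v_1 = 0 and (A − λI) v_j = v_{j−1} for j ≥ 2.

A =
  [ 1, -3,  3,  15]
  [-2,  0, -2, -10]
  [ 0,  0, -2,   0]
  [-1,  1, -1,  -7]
A Jordan chain for λ = -2 of length 2:
v_1 = (3, -2, 0, -1)ᵀ
v_2 = (1, 0, 0, 0)ᵀ

Let N = A − (-2)·I. We want v_2 with N^2 v_2 = 0 but N^1 v_2 ≠ 0; then v_{j-1} := N · v_j for j = 2, …, 2.

Pick v_2 = (1, 0, 0, 0)ᵀ.
Then v_1 = N · v_2 = (3, -2, 0, -1)ᵀ.

Sanity check: (A − (-2)·I) v_1 = (0, 0, 0, 0)ᵀ = 0. ✓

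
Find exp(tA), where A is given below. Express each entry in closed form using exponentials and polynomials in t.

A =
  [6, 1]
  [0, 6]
e^{tA} =
  [exp(6*t), t*exp(6*t)]
  [0, exp(6*t)]

Strategy: write A = P · J · P⁻¹ where J is a Jordan canonical form, so e^{tA} = P · e^{tJ} · P⁻¹, and e^{tJ} can be computed block-by-block.

A has Jordan form
J =
  [6, 1]
  [0, 6]
(up to reordering of blocks).

Per-block formulas:
  For a 2×2 Jordan block J_2(6): exp(t · J_2(6)) = e^(6t)·(I + t·N), where N is the 2×2 nilpotent shift.

After assembling e^{tJ} and conjugating by P, we get:

e^{tA} =
  [exp(6*t), t*exp(6*t)]
  [0, exp(6*t)]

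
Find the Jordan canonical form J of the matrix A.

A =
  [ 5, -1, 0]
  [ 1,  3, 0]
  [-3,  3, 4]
J_2(4) ⊕ J_1(4)

The characteristic polynomial is
  det(x·I − A) = x^3 - 12*x^2 + 48*x - 64 = (x - 4)^3

Eigenvalues and multiplicities (the geometric multiplicity of λ is n − rank(A − λI), which equals the number of Jordan blocks for λ):
  λ = 4: algebraic multiplicity = 3, geometric multiplicity = 2

Determining the block sizes for each eigenvalue:
  λ = 4: 2 blocks summing to 3 forces exactly one block of size 2 and the rest size 1 → block sizes [2, 1]

Assembling the blocks gives a Jordan form
J =
  [4, 1, 0]
  [0, 4, 0]
  [0, 0, 4]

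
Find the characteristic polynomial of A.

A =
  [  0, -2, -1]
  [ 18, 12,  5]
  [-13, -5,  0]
x^3 - 12*x^2 + 48*x - 64

Expanding det(x·I − A) (e.g. by cofactor expansion or by noting that A is similar to its Jordan form J, which has the same characteristic polynomial as A) gives
  χ_A(x) = x^3 - 12*x^2 + 48*x - 64
which factors as (x - 4)^3. The eigenvalues (with algebraic multiplicities) are λ = 4 with multiplicity 3.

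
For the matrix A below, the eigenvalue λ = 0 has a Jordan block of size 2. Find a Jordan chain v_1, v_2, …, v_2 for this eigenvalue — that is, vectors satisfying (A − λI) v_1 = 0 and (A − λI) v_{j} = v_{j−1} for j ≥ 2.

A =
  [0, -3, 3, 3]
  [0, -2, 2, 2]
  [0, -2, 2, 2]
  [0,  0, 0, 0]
A Jordan chain for λ = 0 of length 2:
v_1 = (-3, -2, -2, 0)ᵀ
v_2 = (0, 1, 0, 0)ᵀ

Let N = A − (0)·I. We want v_2 with N^2 v_2 = 0 but N^1 v_2 ≠ 0; then v_{j-1} := N · v_j for j = 2, …, 2.

Pick v_2 = (0, 1, 0, 0)ᵀ.
Then v_1 = N · v_2 = (-3, -2, -2, 0)ᵀ.

Sanity check: (A − (0)·I) v_1 = (0, 0, 0, 0)ᵀ = 0. ✓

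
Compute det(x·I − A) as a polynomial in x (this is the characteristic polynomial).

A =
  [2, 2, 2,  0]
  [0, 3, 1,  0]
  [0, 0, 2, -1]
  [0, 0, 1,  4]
x^4 - 11*x^3 + 45*x^2 - 81*x + 54

Expanding det(x·I − A) (e.g. by cofactor expansion or by noting that A is similar to its Jordan form J, which has the same characteristic polynomial as A) gives
  χ_A(x) = x^4 - 11*x^3 + 45*x^2 - 81*x + 54
which factors as (x - 3)^3*(x - 2). The eigenvalues (with algebraic multiplicities) are λ = 2 with multiplicity 1, λ = 3 with multiplicity 3.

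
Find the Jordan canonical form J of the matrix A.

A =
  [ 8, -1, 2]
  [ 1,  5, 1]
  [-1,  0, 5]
J_3(6)

The characteristic polynomial is
  det(x·I − A) = x^3 - 18*x^2 + 108*x - 216 = (x - 6)^3

Eigenvalues and multiplicities (the geometric multiplicity of λ is n − rank(A − λI), which equals the number of Jordan blocks for λ):
  λ = 6: algebraic multiplicity = 3, geometric multiplicity = 1

Determining the block sizes for each eigenvalue:
  λ = 6: one block (gm = 1), so the single block has size am = 3 → block sizes [3]

Assembling the blocks gives a Jordan form
J =
  [6, 1, 0]
  [0, 6, 1]
  [0, 0, 6]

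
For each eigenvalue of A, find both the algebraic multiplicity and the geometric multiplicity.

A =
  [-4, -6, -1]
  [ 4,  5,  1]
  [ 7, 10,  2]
λ = 1: alg = 3, geom = 1

Step 1 — factor the characteristic polynomial to read off the algebraic multiplicities:
  χ_A(x) = (x - 1)^3

Step 2 — compute geometric multiplicities via the rank-nullity identity g(λ) = n − rank(A − λI):
  rank(A − (1)·I) = 2, so dim ker(A − (1)·I) = n − 2 = 1

Summary:
  λ = 1: algebraic multiplicity = 3, geometric multiplicity = 1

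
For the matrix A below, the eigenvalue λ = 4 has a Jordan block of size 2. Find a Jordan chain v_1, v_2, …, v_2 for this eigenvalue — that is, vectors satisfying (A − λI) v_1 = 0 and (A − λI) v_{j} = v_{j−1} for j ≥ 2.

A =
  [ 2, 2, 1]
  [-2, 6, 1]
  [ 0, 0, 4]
A Jordan chain for λ = 4 of length 2:
v_1 = (-2, -2, 0)ᵀ
v_2 = (1, 0, 0)ᵀ

Let N = A − (4)·I. We want v_2 with N^2 v_2 = 0 but N^1 v_2 ≠ 0; then v_{j-1} := N · v_j for j = 2, …, 2.

Pick v_2 = (1, 0, 0)ᵀ.
Then v_1 = N · v_2 = (-2, -2, 0)ᵀ.

Sanity check: (A − (4)·I) v_1 = (0, 0, 0)ᵀ = 0. ✓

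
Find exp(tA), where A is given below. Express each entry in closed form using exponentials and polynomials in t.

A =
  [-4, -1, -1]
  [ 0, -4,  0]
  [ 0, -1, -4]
e^{tA} =
  [exp(-4*t), t^2*exp(-4*t)/2 - t*exp(-4*t), -t*exp(-4*t)]
  [0, exp(-4*t), 0]
  [0, -t*exp(-4*t), exp(-4*t)]

Strategy: write A = P · J · P⁻¹ where J is a Jordan canonical form, so e^{tA} = P · e^{tJ} · P⁻¹, and e^{tJ} can be computed block-by-block.

A has Jordan form
J =
  [-4,  1,  0]
  [ 0, -4,  1]
  [ 0,  0, -4]
(up to reordering of blocks).

Per-block formulas:
  For a 3×3 Jordan block J_3(-4): exp(t · J_3(-4)) = e^(-4t)·(I + t·N + (t^2/2)·N^2), where N is the 3×3 nilpotent shift.

After assembling e^{tJ} and conjugating by P, we get:

e^{tA} =
  [exp(-4*t), t^2*exp(-4*t)/2 - t*exp(-4*t), -t*exp(-4*t)]
  [0, exp(-4*t), 0]
  [0, -t*exp(-4*t), exp(-4*t)]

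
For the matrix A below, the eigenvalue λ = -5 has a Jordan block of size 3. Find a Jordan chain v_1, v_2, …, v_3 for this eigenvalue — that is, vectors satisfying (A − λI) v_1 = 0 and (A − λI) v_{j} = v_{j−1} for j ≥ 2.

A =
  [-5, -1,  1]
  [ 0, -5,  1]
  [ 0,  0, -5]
A Jordan chain for λ = -5 of length 3:
v_1 = (-1, 0, 0)ᵀ
v_2 = (1, 1, 0)ᵀ
v_3 = (0, 0, 1)ᵀ

Let N = A − (-5)·I. We want v_3 with N^3 v_3 = 0 but N^2 v_3 ≠ 0; then v_{j-1} := N · v_j for j = 3, …, 2.

Pick v_3 = (0, 0, 1)ᵀ.
Then v_2 = N · v_3 = (1, 1, 0)ᵀ.
Then v_1 = N · v_2 = (-1, 0, 0)ᵀ.

Sanity check: (A − (-5)·I) v_1 = (0, 0, 0)ᵀ = 0. ✓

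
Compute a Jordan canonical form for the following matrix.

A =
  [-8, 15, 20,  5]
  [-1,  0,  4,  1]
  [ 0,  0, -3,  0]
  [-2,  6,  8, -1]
J_2(-3) ⊕ J_1(-3) ⊕ J_1(-3)

The characteristic polynomial is
  det(x·I − A) = x^4 + 12*x^3 + 54*x^2 + 108*x + 81 = (x + 3)^4

Eigenvalues and multiplicities (the geometric multiplicity of λ is n − rank(A − λI), which equals the number of Jordan blocks for λ):
  λ = -3: algebraic multiplicity = 4, geometric multiplicity = 3

Determining the block sizes for each eigenvalue:
  λ = -3: 3 blocks summing to 4 forces exactly one block of size 2 and the rest size 1 → block sizes [2, 1, 1]

Assembling the blocks gives a Jordan form
J =
  [-3,  1,  0,  0]
  [ 0, -3,  0,  0]
  [ 0,  0, -3,  0]
  [ 0,  0,  0, -3]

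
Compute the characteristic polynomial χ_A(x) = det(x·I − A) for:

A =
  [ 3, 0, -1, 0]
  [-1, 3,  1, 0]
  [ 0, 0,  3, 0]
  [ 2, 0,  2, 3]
x^4 - 12*x^3 + 54*x^2 - 108*x + 81

Expanding det(x·I − A) (e.g. by cofactor expansion or by noting that A is similar to its Jordan form J, which has the same characteristic polynomial as A) gives
  χ_A(x) = x^4 - 12*x^3 + 54*x^2 - 108*x + 81
which factors as (x - 3)^4. The eigenvalues (with algebraic multiplicities) are λ = 3 with multiplicity 4.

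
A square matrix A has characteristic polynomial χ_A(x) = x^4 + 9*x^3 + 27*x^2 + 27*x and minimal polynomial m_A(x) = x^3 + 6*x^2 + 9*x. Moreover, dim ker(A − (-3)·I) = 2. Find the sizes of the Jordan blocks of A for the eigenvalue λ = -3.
Block sizes for λ = -3: [2, 1]

Step 1 — from the characteristic polynomial, algebraic multiplicity of λ = -3 is 3. From dim ker(A − (-3)·I) = 2, there are exactly 2 Jordan blocks for λ = -3.
Step 2 — from the minimal polynomial, the factor (x + 3)^2 tells us the largest block for λ = -3 has size 2.
Step 3 — with total size 3, 2 blocks, and largest block 2, the block sizes (in nonincreasing order) are [2, 1].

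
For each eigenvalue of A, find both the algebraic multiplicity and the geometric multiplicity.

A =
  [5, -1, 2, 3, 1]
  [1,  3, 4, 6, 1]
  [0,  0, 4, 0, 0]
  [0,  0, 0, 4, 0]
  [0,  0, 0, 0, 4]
λ = 4: alg = 5, geom = 3

Step 1 — factor the characteristic polynomial to read off the algebraic multiplicities:
  χ_A(x) = (x - 4)^5

Step 2 — compute geometric multiplicities via the rank-nullity identity g(λ) = n − rank(A − λI):
  rank(A − (4)·I) = 2, so dim ker(A − (4)·I) = n − 2 = 3

Summary:
  λ = 4: algebraic multiplicity = 5, geometric multiplicity = 3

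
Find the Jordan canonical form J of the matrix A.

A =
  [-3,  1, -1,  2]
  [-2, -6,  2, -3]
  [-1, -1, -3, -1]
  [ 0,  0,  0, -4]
J_2(-4) ⊕ J_2(-4)

The characteristic polynomial is
  det(x·I − A) = x^4 + 16*x^3 + 96*x^2 + 256*x + 256 = (x + 4)^4

Eigenvalues and multiplicities (the geometric multiplicity of λ is n − rank(A − λI), which equals the number of Jordan blocks for λ):
  λ = -4: algebraic multiplicity = 4, geometric multiplicity = 2

Determining the block sizes for each eigenvalue:
  λ = -4: with am = 4 and gm = 2, the partition is not yet determined (e.g. several partitions of 4 into 2 parts exist). Let N = A − (-4)·I. Computing rank(N^1) = 2, rank(N^2) = 0; the number of blocks of size ≥ j is rank(N^{j−1}) − rank(N^j), giving [2, 2]. So we have 2 block(s) of size 2 → block sizes [2, 2]

Assembling the blocks gives a Jordan form
J =
  [-4,  1,  0,  0]
  [ 0, -4,  0,  0]
  [ 0,  0, -4,  1]
  [ 0,  0,  0, -4]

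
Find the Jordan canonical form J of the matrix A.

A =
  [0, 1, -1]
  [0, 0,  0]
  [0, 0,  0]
J_2(0) ⊕ J_1(0)

The characteristic polynomial is
  det(x·I − A) = x^3

Eigenvalues and multiplicities (the geometric multiplicity of λ is n − rank(A − λI), which equals the number of Jordan blocks for λ):
  λ = 0: algebraic multiplicity = 3, geometric multiplicity = 2

Determining the block sizes for each eigenvalue:
  λ = 0: 2 blocks summing to 3 forces exactly one block of size 2 and the rest size 1 → block sizes [2, 1]

Assembling the blocks gives a Jordan form
J =
  [0, 1, 0]
  [0, 0, 0]
  [0, 0, 0]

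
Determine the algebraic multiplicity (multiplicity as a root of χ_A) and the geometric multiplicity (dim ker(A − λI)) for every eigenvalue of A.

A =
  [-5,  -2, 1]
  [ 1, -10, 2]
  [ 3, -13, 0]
λ = -5: alg = 3, geom = 1

Step 1 — factor the characteristic polynomial to read off the algebraic multiplicities:
  χ_A(x) = (x + 5)^3

Step 2 — compute geometric multiplicities via the rank-nullity identity g(λ) = n − rank(A − λI):
  rank(A − (-5)·I) = 2, so dim ker(A − (-5)·I) = n − 2 = 1

Summary:
  λ = -5: algebraic multiplicity = 3, geometric multiplicity = 1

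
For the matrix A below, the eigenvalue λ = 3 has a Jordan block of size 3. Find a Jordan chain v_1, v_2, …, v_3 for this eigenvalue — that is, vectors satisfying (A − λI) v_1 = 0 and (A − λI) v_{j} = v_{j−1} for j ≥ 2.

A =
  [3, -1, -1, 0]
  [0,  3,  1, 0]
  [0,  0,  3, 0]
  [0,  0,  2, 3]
A Jordan chain for λ = 3 of length 3:
v_1 = (-1, 0, 0, 0)ᵀ
v_2 = (-1, 1, 0, 2)ᵀ
v_3 = (0, 0, 1, 0)ᵀ

Let N = A − (3)·I. We want v_3 with N^3 v_3 = 0 but N^2 v_3 ≠ 0; then v_{j-1} := N · v_j for j = 3, …, 2.

Pick v_3 = (0, 0, 1, 0)ᵀ.
Then v_2 = N · v_3 = (-1, 1, 0, 2)ᵀ.
Then v_1 = N · v_2 = (-1, 0, 0, 0)ᵀ.

Sanity check: (A − (3)·I) v_1 = (0, 0, 0, 0)ᵀ = 0. ✓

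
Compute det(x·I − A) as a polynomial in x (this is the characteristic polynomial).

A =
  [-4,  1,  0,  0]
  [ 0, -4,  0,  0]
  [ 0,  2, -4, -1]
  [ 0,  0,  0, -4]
x^4 + 16*x^3 + 96*x^2 + 256*x + 256

Expanding det(x·I − A) (e.g. by cofactor expansion or by noting that A is similar to its Jordan form J, which has the same characteristic polynomial as A) gives
  χ_A(x) = x^4 + 16*x^3 + 96*x^2 + 256*x + 256
which factors as (x + 4)^4. The eigenvalues (with algebraic multiplicities) are λ = -4 with multiplicity 4.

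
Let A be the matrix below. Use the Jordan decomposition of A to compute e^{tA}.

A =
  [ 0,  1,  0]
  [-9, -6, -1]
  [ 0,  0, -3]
e^{tA} =
  [3*t*exp(-3*t) + exp(-3*t), t*exp(-3*t), -t^2*exp(-3*t)/2]
  [-9*t*exp(-3*t), -3*t*exp(-3*t) + exp(-3*t), 3*t^2*exp(-3*t)/2 - t*exp(-3*t)]
  [0, 0, exp(-3*t)]

Strategy: write A = P · J · P⁻¹ where J is a Jordan canonical form, so e^{tA} = P · e^{tJ} · P⁻¹, and e^{tJ} can be computed block-by-block.

A has Jordan form
J =
  [-3,  1,  0]
  [ 0, -3,  1]
  [ 0,  0, -3]
(up to reordering of blocks).

Per-block formulas:
  For a 3×3 Jordan block J_3(-3): exp(t · J_3(-3)) = e^(-3t)·(I + t·N + (t^2/2)·N^2), where N is the 3×3 nilpotent shift.

After assembling e^{tJ} and conjugating by P, we get:

e^{tA} =
  [3*t*exp(-3*t) + exp(-3*t), t*exp(-3*t), -t^2*exp(-3*t)/2]
  [-9*t*exp(-3*t), -3*t*exp(-3*t) + exp(-3*t), 3*t^2*exp(-3*t)/2 - t*exp(-3*t)]
  [0, 0, exp(-3*t)]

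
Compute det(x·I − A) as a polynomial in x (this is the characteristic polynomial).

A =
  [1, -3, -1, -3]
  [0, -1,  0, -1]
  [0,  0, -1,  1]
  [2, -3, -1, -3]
x^4 + 4*x^3 + 6*x^2 + 4*x + 1

Expanding det(x·I − A) (e.g. by cofactor expansion or by noting that A is similar to its Jordan form J, which has the same characteristic polynomial as A) gives
  χ_A(x) = x^4 + 4*x^3 + 6*x^2 + 4*x + 1
which factors as (x + 1)^4. The eigenvalues (with algebraic multiplicities) are λ = -1 with multiplicity 4.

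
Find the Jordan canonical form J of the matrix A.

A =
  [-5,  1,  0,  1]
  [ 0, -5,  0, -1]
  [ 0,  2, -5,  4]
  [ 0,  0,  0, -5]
J_3(-5) ⊕ J_1(-5)

The characteristic polynomial is
  det(x·I − A) = x^4 + 20*x^3 + 150*x^2 + 500*x + 625 = (x + 5)^4

Eigenvalues and multiplicities (the geometric multiplicity of λ is n − rank(A − λI), which equals the number of Jordan blocks for λ):
  λ = -5: algebraic multiplicity = 4, geometric multiplicity = 2

Determining the block sizes for each eigenvalue:
  λ = -5: with am = 4 and gm = 2, the partition is not yet determined (e.g. several partitions of 4 into 2 parts exist). Let N = A − (-5)·I. Computing rank(N^1) = 2, rank(N^2) = 1, rank(N^3) = 0; the number of blocks of size ≥ j is rank(N^{j−1}) − rank(N^j), giving [2, 1, 1]. So we have 1 block(s) of size 3, 1 block(s) of size 1 → block sizes [3, 1]

Assembling the blocks gives a Jordan form
J =
  [-5,  1,  0,  0]
  [ 0, -5,  1,  0]
  [ 0,  0, -5,  0]
  [ 0,  0,  0, -5]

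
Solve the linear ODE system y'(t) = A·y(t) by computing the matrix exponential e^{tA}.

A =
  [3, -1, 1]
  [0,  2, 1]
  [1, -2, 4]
e^{tA} =
  [t^2*exp(3*t)/2 + exp(3*t), -t^2*exp(3*t)/2 - t*exp(3*t), t*exp(3*t)]
  [t^2*exp(3*t)/2, -t^2*exp(3*t)/2 - t*exp(3*t) + exp(3*t), t*exp(3*t)]
  [t^2*exp(3*t)/2 + t*exp(3*t), -t^2*exp(3*t)/2 - 2*t*exp(3*t), t*exp(3*t) + exp(3*t)]

Strategy: write A = P · J · P⁻¹ where J is a Jordan canonical form, so e^{tA} = P · e^{tJ} · P⁻¹, and e^{tJ} can be computed block-by-block.

A has Jordan form
J =
  [3, 1, 0]
  [0, 3, 1]
  [0, 0, 3]
(up to reordering of blocks).

Per-block formulas:
  For a 3×3 Jordan block J_3(3): exp(t · J_3(3)) = e^(3t)·(I + t·N + (t^2/2)·N^2), where N is the 3×3 nilpotent shift.

After assembling e^{tJ} and conjugating by P, we get:

e^{tA} =
  [t^2*exp(3*t)/2 + exp(3*t), -t^2*exp(3*t)/2 - t*exp(3*t), t*exp(3*t)]
  [t^2*exp(3*t)/2, -t^2*exp(3*t)/2 - t*exp(3*t) + exp(3*t), t*exp(3*t)]
  [t^2*exp(3*t)/2 + t*exp(3*t), -t^2*exp(3*t)/2 - 2*t*exp(3*t), t*exp(3*t) + exp(3*t)]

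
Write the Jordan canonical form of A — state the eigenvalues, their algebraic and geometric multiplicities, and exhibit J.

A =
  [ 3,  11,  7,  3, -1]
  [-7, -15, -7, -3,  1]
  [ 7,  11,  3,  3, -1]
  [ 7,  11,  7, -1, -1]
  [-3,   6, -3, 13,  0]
J_1(-4) ⊕ J_1(-4) ⊕ J_1(-4) ⊕ J_2(1)

The characteristic polynomial is
  det(x·I − A) = x^5 + 10*x^4 + 25*x^3 - 20*x^2 - 80*x + 64 = (x - 1)^2*(x + 4)^3

Eigenvalues and multiplicities (the geometric multiplicity of λ is n − rank(A − λI), which equals the number of Jordan blocks for λ):
  λ = -4: algebraic multiplicity = 3, geometric multiplicity = 3
  λ = 1: algebraic multiplicity = 2, geometric multiplicity = 1

Determining the block sizes for each eigenvalue:
  λ = -4: gm = am = 3, so every block has size 1 → block sizes [1, 1, 1]
  λ = 1: one block (gm = 1), so the single block has size am = 2 → block sizes [2]

Assembling the blocks gives a Jordan form
J =
  [-4,  0,  0, 0, 0]
  [ 0, -4,  0, 0, 0]
  [ 0,  0, -4, 0, 0]
  [ 0,  0,  0, 1, 1]
  [ 0,  0,  0, 0, 1]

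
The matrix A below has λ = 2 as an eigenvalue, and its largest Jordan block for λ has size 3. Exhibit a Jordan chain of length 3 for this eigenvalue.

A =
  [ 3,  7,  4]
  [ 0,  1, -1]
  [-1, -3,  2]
A Jordan chain for λ = 2 of length 3:
v_1 = (-3, 1, -1)ᵀ
v_2 = (1, 0, -1)ᵀ
v_3 = (1, 0, 0)ᵀ

Let N = A − (2)·I. We want v_3 with N^3 v_3 = 0 but N^2 v_3 ≠ 0; then v_{j-1} := N · v_j for j = 3, …, 2.

Pick v_3 = (1, 0, 0)ᵀ.
Then v_2 = N · v_3 = (1, 0, -1)ᵀ.
Then v_1 = N · v_2 = (-3, 1, -1)ᵀ.

Sanity check: (A − (2)·I) v_1 = (0, 0, 0)ᵀ = 0. ✓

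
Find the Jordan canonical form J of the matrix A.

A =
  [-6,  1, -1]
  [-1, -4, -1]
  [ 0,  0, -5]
J_2(-5) ⊕ J_1(-5)

The characteristic polynomial is
  det(x·I − A) = x^3 + 15*x^2 + 75*x + 125 = (x + 5)^3

Eigenvalues and multiplicities (the geometric multiplicity of λ is n − rank(A − λI), which equals the number of Jordan blocks for λ):
  λ = -5: algebraic multiplicity = 3, geometric multiplicity = 2

Determining the block sizes for each eigenvalue:
  λ = -5: 2 blocks summing to 3 forces exactly one block of size 2 and the rest size 1 → block sizes [2, 1]

Assembling the blocks gives a Jordan form
J =
  [-5,  1,  0]
  [ 0, -5,  0]
  [ 0,  0, -5]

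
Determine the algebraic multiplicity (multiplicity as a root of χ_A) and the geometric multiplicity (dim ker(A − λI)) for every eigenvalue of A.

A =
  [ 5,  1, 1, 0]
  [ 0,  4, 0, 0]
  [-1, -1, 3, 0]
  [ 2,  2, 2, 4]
λ = 4: alg = 4, geom = 3

Step 1 — factor the characteristic polynomial to read off the algebraic multiplicities:
  χ_A(x) = (x - 4)^4

Step 2 — compute geometric multiplicities via the rank-nullity identity g(λ) = n − rank(A − λI):
  rank(A − (4)·I) = 1, so dim ker(A − (4)·I) = n − 1 = 3

Summary:
  λ = 4: algebraic multiplicity = 4, geometric multiplicity = 3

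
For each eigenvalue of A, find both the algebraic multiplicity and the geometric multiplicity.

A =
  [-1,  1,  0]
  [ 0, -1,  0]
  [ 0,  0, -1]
λ = -1: alg = 3, geom = 2

Step 1 — factor the characteristic polynomial to read off the algebraic multiplicities:
  χ_A(x) = (x + 1)^3

Step 2 — compute geometric multiplicities via the rank-nullity identity g(λ) = n − rank(A − λI):
  rank(A − (-1)·I) = 1, so dim ker(A − (-1)·I) = n − 1 = 2

Summary:
  λ = -1: algebraic multiplicity = 3, geometric multiplicity = 2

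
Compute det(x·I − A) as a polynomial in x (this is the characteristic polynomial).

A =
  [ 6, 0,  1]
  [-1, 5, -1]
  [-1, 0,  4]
x^3 - 15*x^2 + 75*x - 125

Expanding det(x·I − A) (e.g. by cofactor expansion or by noting that A is similar to its Jordan form J, which has the same characteristic polynomial as A) gives
  χ_A(x) = x^3 - 15*x^2 + 75*x - 125
which factors as (x - 5)^3. The eigenvalues (with algebraic multiplicities) are λ = 5 with multiplicity 3.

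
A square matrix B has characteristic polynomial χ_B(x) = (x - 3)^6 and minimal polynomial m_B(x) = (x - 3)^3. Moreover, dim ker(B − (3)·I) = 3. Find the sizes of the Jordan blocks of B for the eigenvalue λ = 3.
Block sizes for λ = 3: [3, 2, 1]

Step 1 — from the characteristic polynomial, algebraic multiplicity of λ = 3 is 6. From dim ker(B − (3)·I) = 3, there are exactly 3 Jordan blocks for λ = 3.
Step 2 — from the minimal polynomial, the factor (x − 3)^3 tells us the largest block for λ = 3 has size 3.
Step 3 — with total size 6, 3 blocks, and largest block 3, the block sizes (in nonincreasing order) are [3, 2, 1].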